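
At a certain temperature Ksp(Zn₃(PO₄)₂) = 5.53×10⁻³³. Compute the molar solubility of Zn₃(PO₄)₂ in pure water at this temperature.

Zn₃(PO₄)₂(s) ⇌ 3 Zn²⁺(aq) + 2 PO₄³⁻(aq)
For each mole of Zn₃(PO₄)₂ that dissolves per liter, [Zn²⁺] = 3s and [PO₄³⁻] = 2s; let s denote this solubility.
Ksp = [Zn²⁺]^3[PO₄³⁻]^2 = (3s)^3 · (2s)^2 = 108s^5
108s^5 = 5.53×10⁻³³  ⇒  s^5 = 5.12×10⁻³⁵
s = (5.12×10⁻³⁵)^(1/5) = 1.39×10⁻⁷ mol/L

1.39×10⁻⁷ M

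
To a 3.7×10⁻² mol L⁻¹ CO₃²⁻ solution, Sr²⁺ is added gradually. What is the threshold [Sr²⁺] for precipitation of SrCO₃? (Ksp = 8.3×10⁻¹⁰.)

2.2×10⁻⁸ M

Precipitation of each salt begins when its ion product equals Ksp.
SrCO₃(s) ⇌ Sr²⁺(aq) + CO₃²⁻(aq)
Ksp = [Sr²⁺][CO₃²⁻] = [Sr²⁺](3.7×10⁻²)
[Sr²⁺] = 8.3×10⁻¹⁰ / (3.7×10⁻²) = 2.2×10⁻⁸
[Sr²⁺] = 2.2×10⁻⁸ mol L⁻¹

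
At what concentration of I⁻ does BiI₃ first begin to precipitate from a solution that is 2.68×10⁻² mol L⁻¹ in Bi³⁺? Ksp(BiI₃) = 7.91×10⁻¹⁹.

3.09×10⁻⁶ M

Precipitation of each salt begins when its ion product equals Ksp.
BiI₃(s) ⇌ Bi³⁺(aq) + 3 I⁻(aq)
Ksp = [Bi³⁺][I⁻]^3 = [I⁻]^3(2.68×10⁻²)
[I⁻]^3 = 7.91×10⁻¹⁹ / (2.68×10⁻²) = 2.95×10⁻¹⁷
[I⁻] = 3.09×10⁻⁶ mol L⁻¹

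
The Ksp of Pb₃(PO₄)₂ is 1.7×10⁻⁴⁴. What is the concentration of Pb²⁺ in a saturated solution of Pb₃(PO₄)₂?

Pb₃(PO₄)₂(s) ⇌ 3 Pb²⁺(aq) + 2 PO₄³⁻(aq)
For each mole of Pb₃(PO₄)₂ that dissolves per liter, [Pb²⁺] = 3s and [PO₄³⁻] = 2s; let s denote this solubility.
Ksp = [Pb²⁺]^3[PO₄³⁻]^2 = (3s)^3 · (2s)^2 = 108s^5 = 1.7×10⁻⁴⁴
s = 6.9×10⁻¹⁰ mol/L
[Pb²⁺] = 3s = 2.1×10⁻⁹ mol/L

2.1×10⁻⁹ M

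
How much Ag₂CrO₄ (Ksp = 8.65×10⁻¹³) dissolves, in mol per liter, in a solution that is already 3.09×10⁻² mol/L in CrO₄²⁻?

Ag₂CrO₄(s) ⇌ 2 Ag⁺(aq) + CrO₄²⁻(aq)
Let s be the solubility of Ag₂CrO₄ here. The common ion gives [CrO₄²⁻] ≈ 3.09×10⁻² mol/L, and [Ag⁺] = 2s.
Ksp = [Ag⁺]^2[CrO₄²⁻] = (2s)^2(3.09×10⁻²)
(2s)^2 = 8.65×10⁻¹³ / (3.09×10⁻²) = 2.80×10⁻¹¹
s = 2.65×10⁻⁶ mol/L

2.65×10⁻⁶ M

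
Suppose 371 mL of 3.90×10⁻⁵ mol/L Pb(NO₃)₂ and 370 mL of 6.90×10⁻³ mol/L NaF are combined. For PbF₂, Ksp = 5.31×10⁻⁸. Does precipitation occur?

No

Total volume after mixing = 371 + 370 = 741 mL.
[Pb²⁺] = (3.90×10⁻⁵)(371)/741 = 1.95×10⁻⁵ mol/L
[F⁻] = (6.90×10⁻³)(370)/741 = 3.45×10⁻³ mol/L
Q = [Pb²⁺][F⁻]^2 = 2.32×10⁻¹⁰
Since Q (2.32×10⁻¹⁰) is less than Ksp (5.31×10⁻⁸), no PbF₂ precipitates.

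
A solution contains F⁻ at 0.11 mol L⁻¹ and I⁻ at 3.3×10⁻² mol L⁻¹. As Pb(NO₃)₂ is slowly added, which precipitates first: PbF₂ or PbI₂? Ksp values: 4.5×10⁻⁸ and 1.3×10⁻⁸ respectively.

PbF₂

The threshold for precipitation is Q = Ksp.
For PbF₂: [Pb²⁺] = (Ksp/[F⁻]^2) = 3.7×10⁻⁶ mol L⁻¹
For PbI₂: [Pb²⁺] = (Ksp/[I⁻]^2) = 1.2×10⁻⁵ mol L⁻¹
The smaller threshold [Pb²⁺] is reached first, so PbF₂ precipitates first.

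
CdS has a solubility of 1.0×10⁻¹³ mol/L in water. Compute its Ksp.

Ksp = 1.0×10⁻²⁶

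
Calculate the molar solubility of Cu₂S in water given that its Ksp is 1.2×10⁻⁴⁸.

6.7×10⁻¹⁷ M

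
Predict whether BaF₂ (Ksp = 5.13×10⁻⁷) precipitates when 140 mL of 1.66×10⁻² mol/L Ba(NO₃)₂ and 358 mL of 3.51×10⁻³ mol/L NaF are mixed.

No

After mixing, V = 140 mL + 358 mL = 498 mL.
[Ba²⁺] = (1.66×10⁻²)(140)/498 = 4.67×10⁻³ mol/L
[F⁻] = (3.51×10⁻³)(358)/498 = 2.52×10⁻³ mol/L
Q = [Ba²⁺][F⁻]^2 = 2.97×10⁻⁸
Q = 2.97×10⁻⁸ < Ksp = 5.13×10⁻⁷, so the solution is unsaturated and no precipitate forms.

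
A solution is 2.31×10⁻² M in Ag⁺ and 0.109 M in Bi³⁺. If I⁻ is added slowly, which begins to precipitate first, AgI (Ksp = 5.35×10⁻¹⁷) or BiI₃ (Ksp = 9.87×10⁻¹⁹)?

AgI

A salt starts to precipitate once the ion product Q reaches its Ksp.
For AgI: [I⁻] = (Ksp/[Ag⁺]) = 2.32×10⁻¹⁵ M
For BiI₃: [I⁻] = (Ksp/[Bi³⁺])^(1/3) = 2.08×10⁻⁶ M
Since AgI needs less I⁻ to reach saturation, it precipitates first.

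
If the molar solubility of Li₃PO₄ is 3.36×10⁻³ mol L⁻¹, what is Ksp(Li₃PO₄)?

Ksp = 3.44×10⁻⁹

Li₃PO₄(s) ⇌ 3 Li⁺(aq) + PO₄³⁻(aq)
Call the molar solubility s, so that [Li⁺] = 3s and [PO₄³⁻] = s.
Ksp = [Li⁺]^3[PO₄³⁻] = (3s)^3 · s = 27s^4
Ksp = 27 × (3.36×10⁻³)^4 = 3.44×10⁻⁹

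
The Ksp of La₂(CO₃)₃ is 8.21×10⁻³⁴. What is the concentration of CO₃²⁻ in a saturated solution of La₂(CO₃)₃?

La₂(CO₃)₃(s) ⇌ 2 La³⁺(aq) + 3 CO₃²⁻(aq)
If s mol/L of La₂(CO₃)₃ dissolves, [La³⁺] = 2s and [CO₃²⁻] = 3s.
Ksp = [La³⁺]^2[CO₃²⁻]^3 = (2s)^2 · (3s)^3 = 108s^5 = 8.21×10⁻³⁴
s = 9.47×10⁻⁸ mol/L
[CO₃²⁻] = 3s = 2.84×10⁻⁷ mol/L

2.84×10⁻⁷ M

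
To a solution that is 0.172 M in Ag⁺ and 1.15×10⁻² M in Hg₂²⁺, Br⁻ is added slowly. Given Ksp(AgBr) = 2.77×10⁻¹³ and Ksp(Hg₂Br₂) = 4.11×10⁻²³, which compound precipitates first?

Each salt precipitates once Q = Ksp for that salt.
For AgBr: [Br⁻] = (Ksp/[Ag⁺]) = 1.61×10⁻¹² M
For Hg₂Br₂: [Br⁻] = (Ksp/[Hg₂²⁺])^(1/2) = 5.98×10⁻¹¹ M
The smaller threshold [Br⁻] is reached first, so AgBr precipitates first.

AgBr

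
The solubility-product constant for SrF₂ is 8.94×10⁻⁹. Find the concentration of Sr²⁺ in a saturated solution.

SrF₂(s) ⇌ Sr²⁺(aq) + 2 F⁻(aq)
Let s be the molar solubility. Then [Sr²⁺] = s and [F⁻] = 2s.
Ksp = [Sr²⁺][F⁻]^2 = s · (2s)^2 = 4s^3 = 8.94×10⁻⁹
s = 1.31×10⁻³ mol L⁻¹
[Sr²⁺] = s = 1.31×10⁻³ mol L⁻¹

1.31×10⁻³ M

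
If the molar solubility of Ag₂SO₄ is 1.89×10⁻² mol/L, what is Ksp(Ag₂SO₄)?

Ag₂SO₄(s) ⇌ 2 Ag⁺(aq) + SO₄²⁻(aq)
With molar solubility s: [Ag⁺] = 2s, [SO₄²⁻] = s.
Ksp = [Ag⁺]^2[SO₄²⁻] = (2s)^2 · s = 4s^3
Ksp = 4 × (1.89×10⁻²)^3 = 2.70×10⁻⁵

Ksp = 2.70×10⁻⁵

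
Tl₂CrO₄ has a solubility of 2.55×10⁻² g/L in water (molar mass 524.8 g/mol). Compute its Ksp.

Ksp = 4.59×10⁻¹³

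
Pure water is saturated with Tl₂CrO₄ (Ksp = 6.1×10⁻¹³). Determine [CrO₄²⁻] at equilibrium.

Tl₂CrO₄(s) ⇌ 2 Tl⁺(aq) + CrO₄²⁻(aq)
Call the molar solubility s, so that [Tl⁺] = 2s and [CrO₄²⁻] = s.
Ksp = [Tl⁺]^2[CrO₄²⁻] = (2s)^2 · s = 4s^3 = 6.1×10⁻¹³
s = 5.3×10⁻⁵ M
[CrO₄²⁻] = s = 5.3×10⁻⁵ M

5.3×10⁻⁵ M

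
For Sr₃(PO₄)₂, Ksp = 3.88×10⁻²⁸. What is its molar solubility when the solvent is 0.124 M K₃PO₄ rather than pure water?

9.78×10⁻¹⁰ M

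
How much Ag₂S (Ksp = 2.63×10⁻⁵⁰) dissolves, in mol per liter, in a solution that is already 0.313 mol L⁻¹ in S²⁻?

1.45×10⁻²⁵ M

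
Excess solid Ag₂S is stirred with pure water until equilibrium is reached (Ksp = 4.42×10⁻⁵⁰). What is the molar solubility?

2.23×10⁻¹⁷ M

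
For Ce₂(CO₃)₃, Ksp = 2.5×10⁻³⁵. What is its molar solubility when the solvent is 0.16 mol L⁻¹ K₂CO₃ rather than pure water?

3.9×10⁻¹⁷ M

Ce₂(CO₃)₃(s) ⇌ 2 Ce³⁺(aq) + 3 CO₃²⁻(aq)
The solution already contains CO₃²⁻ at 0.16 mol L⁻¹. Let s be the molar solubility of Ce₂(CO₃)₃.
[CO₃²⁻] ≈ 0.16 mol L⁻¹ (common ion dominates); [Ce³⁺] = 2s.
Ksp = [Ce³⁺]^2[CO₃²⁻]^3 = (2s)^2(0.16)^3
(2s)^2 = 2.5×10⁻³⁵ / (0.16)^3 = 6.1×10⁻³³
s = 3.9×10⁻¹⁷ mol L⁻¹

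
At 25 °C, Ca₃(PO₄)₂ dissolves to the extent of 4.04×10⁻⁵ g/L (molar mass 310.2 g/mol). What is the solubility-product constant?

s = (4.04×10⁻⁵ g L⁻¹)/(310.2 g mol⁻¹) = 1.3024×10⁻⁷ M
Ca₃(PO₄)₂(s) ⇌ 3 Ca²⁺(aq) + 2 PO₄³⁻(aq)
Let s be the molar solubility. Then [Ca²⁺] = 3s and [PO₄³⁻] = 2s.
Ksp = [Ca²⁺]^3[PO₄³⁻]^2 = (3s)^3 · (2s)^2 = 108s^5
Ksp = 108 × (1.3024×10⁻⁷)^5 = 4.05×10⁻³³

Ksp = 4.05×10⁻³³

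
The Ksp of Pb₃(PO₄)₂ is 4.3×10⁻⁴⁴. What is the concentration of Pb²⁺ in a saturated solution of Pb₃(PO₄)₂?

2.5×10⁻⁹ M

Pb₃(PO₄)₂(s) ⇌ 3 Pb²⁺(aq) + 2 PO₄³⁻(aq)
Let s be the molar solubility. Then [Pb²⁺] = 3s and [PO₄³⁻] = 2s.
Ksp = [Pb²⁺]^3[PO₄³⁻]^2 = (3s)^3 · (2s)^2 = 108s^5 = 4.3×10⁻⁴⁴
s = 8.3×10⁻¹⁰ M
[Pb²⁺] = 3s = 2.5×10⁻⁹ M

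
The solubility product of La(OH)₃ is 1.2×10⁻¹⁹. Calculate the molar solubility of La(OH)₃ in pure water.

La(OH)₃(s) ⇌ La³⁺(aq) + 3 OH⁻(aq)
Let s be the molar solubility. Then [La³⁺] = s and [OH⁻] = 3s.
Ksp = [La³⁺][OH⁻]^3 = s · (3s)^3 = 27s^4
27s^4 = 1.2×10⁻¹⁹  ⇒  s^4 = 4.4×10⁻²¹
s = 8.2×10⁻⁶ M

8.2×10⁻⁶ M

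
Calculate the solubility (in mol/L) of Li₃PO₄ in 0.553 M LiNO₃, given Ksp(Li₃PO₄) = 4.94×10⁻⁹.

Li₃PO₄(s) ⇌ 3 Li⁺(aq) + PO₄³⁻(aq)
Let s be the solubility of Li₃PO₄ here. The common ion gives [Li⁺] ≈ 0.553 M, and [PO₄³⁻] = s.
Ksp = [Li⁺]^3[PO₄³⁻] = (0.553)^3s
s = 4.94×10⁻⁹ / (0.553)^3 = 2.92×10⁻⁸
s = 2.92×10⁻⁸ M

2.92×10⁻⁸ M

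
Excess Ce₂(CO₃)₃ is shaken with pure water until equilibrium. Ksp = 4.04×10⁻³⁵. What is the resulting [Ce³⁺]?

Ce₂(CO₃)₃(s) ⇌ 2 Ce³⁺(aq) + 3 CO₃²⁻(aq)
Call the molar solubility s, so that [Ce³⁺] = 2s and [CO₃²⁻] = 3s.
Ksp = [Ce³⁺]^2[CO₃²⁻]^3 = (2s)^2 · (3s)^3 = 108s^5 = 4.04×10⁻³⁵
s = 5.18×10⁻⁸ mol L⁻¹
[Ce³⁺] = 2s = 1.04×10⁻⁷ mol L⁻¹

1.04×10⁻⁷ M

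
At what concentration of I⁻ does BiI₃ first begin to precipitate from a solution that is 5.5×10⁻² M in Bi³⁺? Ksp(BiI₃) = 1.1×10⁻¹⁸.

2.7×10⁻⁶ M

Each salt precipitates once Q = Ksp for that salt.
BiI₃(s) ⇌ Bi³⁺(aq) + 3 I⁻(aq)
Ksp = [Bi³⁺][I⁻]^3 = [I⁻]^3(5.5×10⁻²)
[I⁻]^3 = 1.1×10⁻¹⁸ / (5.5×10⁻²) = 2.0×10⁻¹⁷
[I⁻] = 2.7×10⁻⁶ M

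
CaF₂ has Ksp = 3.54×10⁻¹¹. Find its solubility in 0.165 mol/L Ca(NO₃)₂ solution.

7.32×10⁻⁶ M

CaF₂(s) ⇌ Ca²⁺(aq) + 2 F⁻(aq)
Ca²⁺ is already present at 0.165 mol/L. If s mol/L of CaF₂ dissolves, [F⁻] = 2s while [Ca²⁺] ≈ 0.165 mol/L.
Ksp = [Ca²⁺][F⁻]^2 = (0.165)(2s)^2
(2s)^2 = 3.54×10⁻¹¹ / (0.165) = 2.15×10⁻¹⁰
s = 7.32×10⁻⁶ mol/L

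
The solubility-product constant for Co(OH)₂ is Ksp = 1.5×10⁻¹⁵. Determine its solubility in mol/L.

Co(OH)₂(s) ⇌ Co²⁺(aq) + 2 OH⁻(aq)
Call the molar solubility s, so that [Co²⁺] = s and [OH⁻] = 2s.
Ksp = [Co²⁺][OH⁻]^2 = s · (2s)^2 = 4s^3
4s^3 = 1.5×10⁻¹⁵  ⇒  s^3 = 3.8×10⁻¹⁶
s = 7.2×10⁻⁶ mol/L

7.2×10⁻⁶ M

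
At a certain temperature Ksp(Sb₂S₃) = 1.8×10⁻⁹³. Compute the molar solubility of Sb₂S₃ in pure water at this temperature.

Sb₂S₃(s) ⇌ 2 Sb³⁺(aq) + 3 S²⁻(aq)
For each mole of Sb₂S₃ that dissolves per liter, [Sb³⁺] = 2s and [S²⁻] = 3s; let s denote this solubility.
Ksp = [Sb³⁺]^2[S²⁻]^3 = (2s)^2 · (3s)^3 = 108s^5
108s^5 = 1.8×10⁻⁹³  ⇒  s^5 = 1.7×10⁻⁹⁵
s = 1.1×10⁻¹⁹ mol/L

1.1×10⁻¹⁹ M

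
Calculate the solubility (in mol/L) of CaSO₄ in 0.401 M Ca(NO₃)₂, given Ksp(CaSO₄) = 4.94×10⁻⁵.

CaSO₄(s) ⇌ Ca²⁺(aq) + SO₄²⁻(aq)
Ca²⁺ is already present at 0.401 M. If s mol/L of CaSO₄ dissolves, [SO₄²⁻] = s while [Ca²⁺] ≈ 0.401 M.
Ksp = [Ca²⁺][SO₄²⁻] = (0.401)s
s = 4.94×10⁻⁵ / (0.401) = 1.23×10⁻⁴
s = 1.23×10⁻⁴ M

1.23×10⁻⁴ M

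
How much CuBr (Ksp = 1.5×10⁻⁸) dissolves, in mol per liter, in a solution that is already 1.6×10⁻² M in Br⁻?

9.4×10⁻⁷ M

CuBr(s) ⇌ Cu⁺(aq) + Br⁻(aq)
With Br⁻ already at 1.6×10⁻² M and s small, take [Br⁻] ≈ 1.6×10⁻² M and [Cu⁺] = s.
Ksp = [Cu⁺][Br⁻] = s(1.6×10⁻²)
s = 1.5×10⁻⁸ / (1.6×10⁻²) = 9.4×10⁻⁷
s = 9.4×10⁻⁷ M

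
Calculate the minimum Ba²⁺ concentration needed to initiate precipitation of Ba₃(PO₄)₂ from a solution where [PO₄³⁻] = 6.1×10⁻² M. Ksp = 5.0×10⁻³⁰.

1.1×10⁻⁹ M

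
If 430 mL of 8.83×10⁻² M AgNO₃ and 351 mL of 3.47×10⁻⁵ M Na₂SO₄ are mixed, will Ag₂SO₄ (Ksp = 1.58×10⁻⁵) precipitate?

Total volume after mixing = 430 + 351 = 781 mL.
[Ag⁺] = (8.83×10⁻²)(430)/781 = 4.86×10⁻² M
[SO₄²⁻] = (3.47×10⁻⁵)(351)/781 = 1.56×10⁻⁵ M
Q = [Ag⁺]^2[SO₄²⁻] = 3.69×10⁻⁸
Q = 3.69×10⁻⁸ < Ksp = 1.58×10⁻⁵, so the solution is unsaturated and no precipitate forms.

No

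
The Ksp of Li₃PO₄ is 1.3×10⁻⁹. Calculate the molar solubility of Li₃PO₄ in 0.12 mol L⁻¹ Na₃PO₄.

Li₃PO₄(s) ⇌ 3 Li⁺(aq) + PO₄³⁻(aq)
Let s be the solubility of Li₃PO₄ here. The common ion gives [PO₄³⁻] ≈ 0.12 mol L⁻¹, and [Li⁺] = 3s.
Ksp = [Li⁺]^3[PO₄³⁻] = (3s)^3(0.12)
(3s)^3 = 1.3×10⁻⁹ / (0.12) = 1.1×10⁻⁸
s = 7.4×10⁻⁴ mol L⁻¹

7.4×10⁻⁴ M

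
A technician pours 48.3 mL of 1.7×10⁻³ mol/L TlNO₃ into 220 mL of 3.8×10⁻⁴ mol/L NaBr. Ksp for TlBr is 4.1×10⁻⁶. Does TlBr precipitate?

No

After mixing, V = 48.3 mL + 220 mL = 268.3 mL.
[Tl⁺] = (1.7×10⁻³)(48.3)/268.3 = 3.1×10⁻⁴ mol/L
[Br⁻] = (3.8×10⁻⁴)(220)/268.3 = 3.1×10⁻⁴ mol/L
Q = [Tl⁺][Br⁻] = 9.5×10⁻⁸
Q = 9.5×10⁻⁸ < Ksp = 4.1×10⁻⁶, so the solution is unsaturated and no precipitate forms.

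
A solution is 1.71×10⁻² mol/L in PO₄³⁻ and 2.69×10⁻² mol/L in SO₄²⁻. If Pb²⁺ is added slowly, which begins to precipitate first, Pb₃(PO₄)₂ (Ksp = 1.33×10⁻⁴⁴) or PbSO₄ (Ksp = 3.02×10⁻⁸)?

Pb₃(PO₄)₂

Precipitation begins when Q = Ksp.
For Pb₃(PO₄)₂: [Pb²⁺] = (Ksp/[PO₄³⁻]^2)^(1/3) = 3.57×10⁻¹⁴ mol/L
For PbSO₄: [Pb²⁺] = (Ksp/[SO₄²⁻]) = 1.12×10⁻⁶ mol/L
The smaller threshold [Pb²⁺] is reached first, so Pb₃(PO₄)₂ precipitates first.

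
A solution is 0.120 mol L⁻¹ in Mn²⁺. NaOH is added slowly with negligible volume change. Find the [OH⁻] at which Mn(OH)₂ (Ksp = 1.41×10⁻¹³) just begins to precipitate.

1.08×10⁻⁶ M

Each salt precipitates once Q = Ksp for that salt.
Mn(OH)₂(s) ⇌ Mn²⁺(aq) + 2 OH⁻(aq)
Ksp = [Mn²⁺][OH⁻]^2 = [OH⁻]^2(0.120)
[OH⁻]^2 = 1.41×10⁻¹³ / (0.120) = 1.18×10⁻¹²
[OH⁻] = 1.08×10⁻⁶ mol L⁻¹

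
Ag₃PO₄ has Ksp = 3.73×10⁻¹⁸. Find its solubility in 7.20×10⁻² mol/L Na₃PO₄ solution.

Ag₃PO₄(s) ⇌ 3 Ag⁺(aq) + PO₄³⁻(aq)
With PO₄³⁻ already at 7.20×10⁻² mol/L and s small, take [PO₄³⁻] ≈ 7.20×10⁻² mol/L and [Ag⁺] = 3s.
Ksp = [Ag⁺]^3[PO₄³⁻] = (3s)^3(7.20×10⁻²)
(3s)^3 = 3.73×10⁻¹⁸ / (7.20×10⁻²) = 5.18×10⁻¹⁷
s = 1.24×10⁻⁶ mol/L

1.24×10⁻⁶ M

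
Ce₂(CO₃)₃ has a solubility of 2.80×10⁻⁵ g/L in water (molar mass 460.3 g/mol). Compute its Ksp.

Molar solubility s = (2.80×10⁻⁵ g/L) / (460.3 g/mol) = 6.0830×10⁻⁸ mol/L
Ce₂(CO₃)₃(s) ⇌ 2 Ce³⁺(aq) + 3 CO₃²⁻(aq)
Call the molar solubility s, so that [Ce³⁺] = 2s and [CO₃²⁻] = 3s.
Ksp = [Ce³⁺]^2[CO₃²⁻]^3 = (2s)^2 · (3s)^3 = 108s^5
Ksp = 108 × (6.0830×10⁻⁸)^5 = 9.00×10⁻³⁵

Ksp = 9.00×10⁻³⁵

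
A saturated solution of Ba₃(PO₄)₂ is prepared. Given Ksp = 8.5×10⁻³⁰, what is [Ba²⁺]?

1.8×10⁻⁶ M

Ba₃(PO₄)₂(s) ⇌ 3 Ba²⁺(aq) + 2 PO₄³⁻(aq)
Let s be the molar solubility. Then [Ba²⁺] = 3s and [PO₄³⁻] = 2s.
Ksp = [Ba²⁺]^3[PO₄³⁻]^2 = (3s)^3 · (2s)^2 = 108s^5 = 8.5×10⁻³⁰
s = 6.0×10⁻⁷ M
[Ba²⁺] = 3s = 1.8×10⁻⁶ M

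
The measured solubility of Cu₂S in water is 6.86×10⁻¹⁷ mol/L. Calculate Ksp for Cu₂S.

Cu₂S(s) ⇌ 2 Cu⁺(aq) + S²⁻(aq)
With molar solubility s: [Cu⁺] = 2s, [S²⁻] = s.
Ksp = [Cu⁺]^2[S²⁻] = (2s)^2 · s = 4s^3
Ksp = 4 × (6.86×10⁻¹⁷)^3 = 1.29×10⁻⁴⁸

Ksp = 1.29×10⁻⁴⁸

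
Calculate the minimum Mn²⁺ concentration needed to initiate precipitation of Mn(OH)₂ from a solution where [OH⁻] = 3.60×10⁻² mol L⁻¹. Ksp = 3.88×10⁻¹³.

2.99×10⁻¹⁰ M

Precipitation begins when Q = Ksp.
Mn(OH)₂(s) ⇌ Mn²⁺(aq) + 2 OH⁻(aq)
Ksp = [Mn²⁺][OH⁻]^2 = [Mn²⁺](3.60×10⁻²)^2
[Mn²⁺] = 3.88×10⁻¹³ / (3.60×10⁻²)^2 = 2.99×10⁻¹⁰
[Mn²⁺] = 2.99×10⁻¹⁰ mol L⁻¹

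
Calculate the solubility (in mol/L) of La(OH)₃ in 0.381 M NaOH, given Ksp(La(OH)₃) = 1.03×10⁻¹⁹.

La(OH)₃(s) ⇌ La³⁺(aq) + 3 OH⁻(aq)
With OH⁻ already at 0.381 M and s small, take [OH⁻] ≈ 0.381 M and [La³⁺] = s.
Ksp = [La³⁺][OH⁻]^3 = s(0.381)^3
s = 1.03×10⁻¹⁹ / (0.381)^3 = 1.86×10⁻¹⁸
s = 1.86×10⁻¹⁸ M

1.86×10⁻¹⁸ M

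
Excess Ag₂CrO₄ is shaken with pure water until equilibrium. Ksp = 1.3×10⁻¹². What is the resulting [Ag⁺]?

1.4×10⁻⁴ M

Ag₂CrO₄(s) ⇌ 2 Ag⁺(aq) + CrO₄²⁻(aq)
If s mol/L of Ag₂CrO₄ dissolves, [Ag⁺] = 2s and [CrO₄²⁻] = s.
Ksp = [Ag⁺]^2[CrO₄²⁻] = (2s)^2 · s = 4s^3 = 1.3×10⁻¹²
s = 6.9×10⁻⁵ mol/L
[Ag⁺] = 2s = 1.4×10⁻⁴ mol/L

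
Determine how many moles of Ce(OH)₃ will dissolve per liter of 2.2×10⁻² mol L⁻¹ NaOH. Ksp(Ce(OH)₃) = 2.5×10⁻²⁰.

Ce(OH)₃(s) ⇌ Ce³⁺(aq) + 3 OH⁻(aq)
The solution already contains OH⁻ at 2.2×10⁻² mol L⁻¹. Let s be the molar solubility of Ce(OH)₃.
[OH⁻] ≈ 2.2×10⁻² mol L⁻¹ (common ion dominates); [Ce³⁺] = s.
Ksp = [Ce³⁺][OH⁻]^3 = s(2.2×10⁻²)^3
s = 2.5×10⁻²⁰ / (2.2×10⁻²)^3 = 2.3×10⁻¹⁵
s = 2.3×10⁻¹⁵ mol L⁻¹

2.3×10⁻¹⁵ M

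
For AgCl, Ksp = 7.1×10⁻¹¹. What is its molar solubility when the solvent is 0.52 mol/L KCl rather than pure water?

1.4×10⁻¹⁰ M

AgCl(s) ⇌ Ag⁺(aq) + Cl⁻(aq)
Cl⁻ is already present at 0.52 mol/L. If s mol/L of AgCl dissolves, [Ag⁺] = s while [Cl⁻] ≈ 0.52 mol/L.
Ksp = [Ag⁺][Cl⁻] = s(0.52)
s = 7.1×10⁻¹¹ / (0.52) = 1.4×10⁻¹⁰
s = 1.4×10⁻¹⁰ mol/L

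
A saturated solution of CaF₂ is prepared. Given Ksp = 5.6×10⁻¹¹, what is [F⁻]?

CaF₂(s) ⇌ Ca²⁺(aq) + 2 F⁻(aq)
Call the molar solubility s, so that [Ca²⁺] = s and [F⁻] = 2s.
Ksp = [Ca²⁺][F⁻]^2 = s · (2s)^2 = 4s^3 = 5.6×10⁻¹¹
s = 2.4×10⁻⁴ mol L⁻¹
[F⁻] = 2s = 4.8×10⁻⁴ mol L⁻¹

4.8×10⁻⁴ M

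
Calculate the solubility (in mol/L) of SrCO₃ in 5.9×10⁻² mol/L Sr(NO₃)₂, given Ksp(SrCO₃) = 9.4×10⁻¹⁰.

SrCO₃(s) ⇌ Sr²⁺(aq) + CO₃²⁻(aq)
With Sr²⁺ already at 5.9×10⁻² mol/L and s small, take [Sr²⁺] ≈ 5.9×10⁻² mol/L and [CO₃²⁻] = s.
Ksp = [Sr²⁺][CO₃²⁻] = (5.9×10⁻²)s
s = 9.4×10⁻¹⁰ / (5.9×10⁻²) = 1.6×10⁻⁸
s = 1.6×10⁻⁸ mol/L

1.6×10⁻⁸ M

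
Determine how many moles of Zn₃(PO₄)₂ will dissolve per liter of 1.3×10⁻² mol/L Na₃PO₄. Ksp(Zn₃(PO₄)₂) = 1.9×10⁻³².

1.6×10⁻¹⁰ M

Zn₃(PO₄)₂(s) ⇌ 3 Zn²⁺(aq) + 2 PO₄³⁻(aq)
PO₄³⁻ is already present at 1.3×10⁻² mol/L. If s mol/L of Zn₃(PO₄)₂ dissolves, [Zn²⁺] = 3s while [PO₄³⁻] ≈ 1.3×10⁻² mol/L.
Ksp = [Zn²⁺]^3[PO₄³⁻]^2 = (3s)^3(1.3×10⁻²)^2
(3s)^3 = 1.9×10⁻³² / (1.3×10⁻²)^2 = 1.1×10⁻²⁸
s = 1.6×10⁻¹⁰ mol/L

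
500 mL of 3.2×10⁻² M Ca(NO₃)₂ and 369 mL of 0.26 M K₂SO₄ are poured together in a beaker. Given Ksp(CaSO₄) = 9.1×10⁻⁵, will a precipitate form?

Yes

After mixing, V = 500 mL + 369 mL = 869 mL.
[Ca²⁺] = (3.2×10⁻²)(500)/869 = 1.8×10⁻² M
[SO₄²⁻] = (0.26)(369)/869 = 0.11 M
Q = [Ca²⁺][SO₄²⁻] = 2.0×10⁻³
Because Q > Ksp (2.0×10⁻³ vs 9.1×10⁻⁵), a precipitate of CaSO₄ forms.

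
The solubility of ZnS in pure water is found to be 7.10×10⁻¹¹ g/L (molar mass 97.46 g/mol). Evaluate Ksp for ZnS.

Molar solubility s = (7.10×10⁻¹¹ g/L) / (97.46 g/mol) = 7.2850×10⁻¹³ mol/L
ZnS(s) ⇌ Zn²⁺(aq) + S²⁻(aq)
Let s be the molar solubility. Then [Zn²⁺] = s and [S²⁻] = s.
Ksp = [Zn²⁺][S²⁻] = s · s = s^2
Ksp = (7.2850×10⁻¹³)^2 = 5.31×10⁻²⁵

Ksp = 5.31×10⁻²⁵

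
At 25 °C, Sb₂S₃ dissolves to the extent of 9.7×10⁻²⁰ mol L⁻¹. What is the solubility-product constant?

Sb₂S₃(s) ⇌ 2 Sb³⁺(aq) + 3 S²⁻(aq)
Call the molar solubility s, so that [Sb³⁺] = 2s and [S²⁻] = 3s.
Ksp = [Sb³⁺]^2[S²⁻]^3 = (2s)^2 · (3s)^3 = 108s^5
Ksp = 108 × (9.7×10⁻²⁰)^5 = 9.3×10⁻⁹⁴

Ksp = 9.3×10⁻⁹⁴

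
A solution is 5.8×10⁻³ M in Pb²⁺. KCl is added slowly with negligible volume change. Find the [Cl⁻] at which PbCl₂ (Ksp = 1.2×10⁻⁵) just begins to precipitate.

4.5×10⁻² M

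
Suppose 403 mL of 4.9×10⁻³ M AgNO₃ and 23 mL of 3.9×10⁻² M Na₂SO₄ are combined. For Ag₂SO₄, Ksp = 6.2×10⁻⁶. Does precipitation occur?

No

The combined volume is 426 mL.
[Ag⁺] = (4.9×10⁻³)(403)/426 = 4.6×10⁻³ M
[SO₄²⁻] = (3.9×10⁻²)(23)/426 = 2.1×10⁻³ M
Q = [Ag⁺]^2[SO₄²⁻] = 4.5×10⁻⁸
Since Q (4.5×10⁻⁸) is less than Ksp (6.2×10⁻⁶), no Ag₂SO₄ precipitates.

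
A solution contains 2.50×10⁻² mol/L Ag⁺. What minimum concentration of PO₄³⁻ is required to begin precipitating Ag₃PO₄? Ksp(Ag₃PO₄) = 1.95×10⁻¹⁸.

1.25×10⁻¹³ M

Each salt precipitates once Q = Ksp for that salt.
Ag₃PO₄(s) ⇌ 3 Ag⁺(aq) + PO₄³⁻(aq)
Ksp = [Ag⁺]^3[PO₄³⁻] = [PO₄³⁻](2.50×10⁻²)^3
[PO₄³⁻] = 1.95×10⁻¹⁸ / (2.50×10⁻²)^3 = 1.25×10⁻¹³
[PO₄³⁻] = 1.25×10⁻¹³ mol/L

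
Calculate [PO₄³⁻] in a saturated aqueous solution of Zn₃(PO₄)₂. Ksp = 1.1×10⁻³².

Zn₃(PO₄)₂(s) ⇌ 3 Zn²⁺(aq) + 2 PO₄³⁻(aq)
Let s be the molar solubility. Then [Zn²⁺] = 3s and [PO₄³⁻] = 2s.
Ksp = [Zn²⁺]^3[PO₄³⁻]^2 = (3s)^3 · (2s)^2 = 108s^5 = 1.1×10⁻³²
s = 1.6×10⁻⁷ M
[PO₄³⁻] = 2s = 3.2×10⁻⁷ M

3.2×10⁻⁷ M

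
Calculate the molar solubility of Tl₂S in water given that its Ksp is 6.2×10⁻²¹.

1.2×10⁻⁷ M

Tl₂S(s) ⇌ 2 Tl⁺(aq) + S²⁻(aq)
Call the molar solubility s, so that [Tl⁺] = 2s and [S²⁻] = s.
Ksp = [Tl⁺]^2[S²⁻] = (2s)^2 · s = 4s^3
4s^3 = 6.2×10⁻²¹  ⇒  s^3 = 1.6×10⁻²¹
Taking the 3rd root, s = 1.2×10⁻⁷ M.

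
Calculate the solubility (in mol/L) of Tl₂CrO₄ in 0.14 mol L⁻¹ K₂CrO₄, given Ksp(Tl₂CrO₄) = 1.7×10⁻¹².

1.7×10⁻⁶ M

Tl₂CrO₄(s) ⇌ 2 Tl⁺(aq) + CrO₄²⁻(aq)
The solution already contains CrO₄²⁻ at 0.14 mol L⁻¹. Let s be the molar solubility of Tl₂CrO₄.
[CrO₄²⁻] ≈ 0.14 mol L⁻¹ (common ion dominates); [Tl⁺] = 2s.
Ksp = [Tl⁺]^2[CrO₄²⁻] = (2s)^2(0.14)
(2s)^2 = 1.7×10⁻¹² / (0.14) = 1.2×10⁻¹¹
s = 1.7×10⁻⁶ mol L⁻¹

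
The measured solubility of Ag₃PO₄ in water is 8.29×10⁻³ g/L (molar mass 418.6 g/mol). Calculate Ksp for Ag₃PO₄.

Ksp = 4.15×10⁻¹⁸

Convert to molarity: s = 8.29×10⁻³ / 418.6 = 1.9804×10⁻⁵ mol/L
Ag₃PO₄(s) ⇌ 3 Ag⁺(aq) + PO₄³⁻(aq)
For each mole of Ag₃PO₄ that dissolves per liter, [Ag⁺] = 3s and [PO₄³⁻] = s; let s denote this solubility.
Ksp = [Ag⁺]^3[PO₄³⁻] = (3s)^3 · s = 27s^4
Ksp = 27 × (1.9804×10⁻⁵)^4 = 4.15×10⁻¹⁸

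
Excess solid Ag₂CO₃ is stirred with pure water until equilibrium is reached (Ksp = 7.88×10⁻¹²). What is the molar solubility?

1.25×10⁻⁴ M

Ag₂CO₃(s) ⇌ 2 Ag⁺(aq) + CO₃²⁻(aq)
With molar solubility s: [Ag⁺] = 2s, [CO₃²⁻] = s.
Ksp = [Ag⁺]^2[CO₃²⁻] = (2s)^2 · s = 4s^3
4s^3 = 7.88×10⁻¹²  ⇒  s^3 = 1.97×10⁻¹²
Taking the 3rd root, s = 1.25×10⁻⁴ mol/L.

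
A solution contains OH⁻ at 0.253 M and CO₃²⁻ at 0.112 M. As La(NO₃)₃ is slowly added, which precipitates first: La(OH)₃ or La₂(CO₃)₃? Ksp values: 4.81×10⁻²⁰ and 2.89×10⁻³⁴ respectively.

La(OH)₃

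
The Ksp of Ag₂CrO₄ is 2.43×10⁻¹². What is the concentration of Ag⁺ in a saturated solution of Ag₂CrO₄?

1.69×10⁻⁴ M

Ag₂CrO₄(s) ⇌ 2 Ag⁺(aq) + CrO₄²⁻(aq)
With molar solubility s: [Ag⁺] = 2s, [CrO₄²⁻] = s.
Ksp = [Ag⁺]^2[CrO₄²⁻] = (2s)^2 · s = 4s^3 = 2.43×10⁻¹²
s = 8.47×10⁻⁵ mol L⁻¹
[Ag⁺] = 2s = 1.69×10⁻⁴ mol L⁻¹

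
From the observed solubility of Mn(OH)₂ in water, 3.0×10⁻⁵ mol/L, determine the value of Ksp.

Mn(OH)₂(s) ⇌ Mn²⁺(aq) + 2 OH⁻(aq)
Let s be the molar solubility. Then [Mn²⁺] = s and [OH⁻] = 2s.
Ksp = [Mn²⁺][OH⁻]^2 = s · (2s)^2 = 4s^3
Ksp = 4 × (3.0×10⁻⁵)^3 = 1.1×10⁻¹³

Ksp = 1.1×10⁻¹³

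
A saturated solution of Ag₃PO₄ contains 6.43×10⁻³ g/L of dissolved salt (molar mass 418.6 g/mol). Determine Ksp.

Molar solubility s = (6.43×10⁻³ g/L) / (418.6 g/mol) = 1.5361×10⁻⁵ mol/L
Ag₃PO₄(s) ⇌ 3 Ag⁺(aq) + PO₄³⁻(aq)
If s mol/L of Ag₃PO₄ dissolves, [Ag⁺] = 3s and [PO₄³⁻] = s.
Ksp = [Ag⁺]^3[PO₄³⁻] = (3s)^3 · s = 27s^4
Ksp = 27 × (1.5361×10⁻⁵)^4 = 1.50×10⁻¹⁸

Ksp = 1.50×10⁻¹⁸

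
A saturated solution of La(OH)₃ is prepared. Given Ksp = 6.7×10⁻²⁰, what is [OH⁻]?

2.1×10⁻⁵ M

La(OH)₃(s) ⇌ La³⁺(aq) + 3 OH⁻(aq)
For each mole of La(OH)₃ that dissolves per liter, [La³⁺] = s and [OH⁻] = 3s; let s denote this solubility.
Ksp = [La³⁺][OH⁻]^3 = s · (3s)^3 = 27s^4 = 6.7×10⁻²⁰
s = 7.1×10⁻⁶ mol/L
[OH⁻] = 3s = 2.1×10⁻⁵ mol/L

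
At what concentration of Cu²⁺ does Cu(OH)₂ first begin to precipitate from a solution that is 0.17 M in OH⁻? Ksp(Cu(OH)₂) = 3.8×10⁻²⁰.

1.3×10⁻¹⁸ M

Precipitation begins when Q = Ksp.
Cu(OH)₂(s) ⇌ Cu²⁺(aq) + 2 OH⁻(aq)
Ksp = [Cu²⁺][OH⁻]^2 = [Cu²⁺](0.17)^2
[Cu²⁺] = 3.8×10⁻²⁰ / (0.17)^2 = 1.3×10⁻¹⁸
[Cu²⁺] = 1.3×10⁻¹⁸ M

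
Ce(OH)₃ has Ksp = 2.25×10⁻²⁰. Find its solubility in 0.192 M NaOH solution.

Ce(OH)₃(s) ⇌ Ce³⁺(aq) + 3 OH⁻(aq)
Let s be the solubility of Ce(OH)₃ here. The common ion gives [OH⁻] ≈ 0.192 M, and [Ce³⁺] = s.
Ksp = [Ce³⁺][OH⁻]^3 = s(0.192)^3
s = 2.25×10⁻²⁰ / (0.192)^3 = 3.18×10⁻¹⁸
s = 3.18×10⁻¹⁸ M

3.18×10⁻¹⁸ M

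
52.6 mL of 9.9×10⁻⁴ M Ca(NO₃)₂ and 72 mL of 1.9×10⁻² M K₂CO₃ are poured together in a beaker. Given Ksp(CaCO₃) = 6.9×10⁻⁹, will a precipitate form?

Yes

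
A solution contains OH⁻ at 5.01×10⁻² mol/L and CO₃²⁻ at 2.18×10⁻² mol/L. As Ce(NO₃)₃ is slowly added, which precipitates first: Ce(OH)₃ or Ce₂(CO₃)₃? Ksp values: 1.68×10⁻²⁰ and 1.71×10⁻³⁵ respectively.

A salt starts to precipitate once the ion product Q reaches its Ksp.
For Ce(OH)₃: [Ce³⁺] = (Ksp/[OH⁻]^3) = 1.34×10⁻¹⁶ mol/L
For Ce₂(CO₃)₃: [Ce³⁺] = (Ksp/[CO₃²⁻]^3)^(1/2) = 1.28×10⁻¹⁵ mol/L
Ce(OH)₃ requires the lower [Ce³⁺], so it precipitates first.

Ce(OH)₃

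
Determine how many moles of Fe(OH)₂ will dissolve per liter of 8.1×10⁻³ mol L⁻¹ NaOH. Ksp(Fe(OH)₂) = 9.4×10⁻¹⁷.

1.4×10⁻¹² M

Fe(OH)₂(s) ⇌ Fe²⁺(aq) + 2 OH⁻(aq)
With OH⁻ already at 8.1×10⁻³ mol L⁻¹ and s small, take [OH⁻] ≈ 8.1×10⁻³ mol L⁻¹ and [Fe²⁺] = s.
Ksp = [Fe²⁺][OH⁻]^2 = s(8.1×10⁻³)^2
s = 9.4×10⁻¹⁷ / (8.1×10⁻³)^2 = 1.4×10⁻¹²
s = 1.4×10⁻¹² mol L⁻¹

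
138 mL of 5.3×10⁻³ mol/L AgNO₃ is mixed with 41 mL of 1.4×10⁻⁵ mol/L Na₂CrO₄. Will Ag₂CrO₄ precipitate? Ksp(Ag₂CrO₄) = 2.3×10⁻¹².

After mixing, V = 138 mL + 41 mL = 179 mL.
[Ag⁺] = (5.3×10⁻³)(138)/179 = 4.1×10⁻³ mol/L
[CrO₄²⁻] = (1.4×10⁻⁵)(41)/179 = 3.2×10⁻⁶ mol/L
Q = [Ag⁺]^2[CrO₄²⁻] = 5.4×10⁻¹¹
Because Q > Ksp (5.4×10⁻¹¹ vs 2.3×10⁻¹²), a precipitate of Ag₂CrO₄ forms.

Yes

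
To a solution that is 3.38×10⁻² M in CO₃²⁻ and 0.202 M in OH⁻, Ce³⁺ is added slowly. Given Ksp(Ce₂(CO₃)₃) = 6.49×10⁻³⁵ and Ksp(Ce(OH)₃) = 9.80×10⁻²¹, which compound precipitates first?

Ce(OH)₃

Precipitation begins when Q = Ksp.
For Ce₂(CO₃)₃: [Ce³⁺] = (Ksp/[CO₃²⁻]^3)^(1/2) = 1.30×10⁻¹⁵ M
For Ce(OH)₃: [Ce³⁺] = (Ksp/[OH⁻]^3) = 1.19×10⁻¹⁸ M
Since Ce(OH)₃ needs less Ce³⁺ to reach saturation, it precipitates first.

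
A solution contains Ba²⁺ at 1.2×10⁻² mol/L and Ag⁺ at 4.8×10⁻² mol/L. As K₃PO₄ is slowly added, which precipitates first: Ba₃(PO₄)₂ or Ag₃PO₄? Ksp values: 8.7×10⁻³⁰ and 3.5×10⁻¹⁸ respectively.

Each salt precipitates once Q = Ksp for that salt.
For Ba₃(PO₄)₂: [PO₄³⁻] = (Ksp/[Ba²⁺]^3)^(1/2) = 2.2×10⁻¹² mol/L
For Ag₃PO₄: [PO₄³⁻] = (Ksp/[Ag⁺]^3) = 3.2×10⁻¹⁴ mol/L
Since Ag₃PO₄ needs less PO₄³⁻ to reach saturation, it precipitates first.

Ag₃PO₄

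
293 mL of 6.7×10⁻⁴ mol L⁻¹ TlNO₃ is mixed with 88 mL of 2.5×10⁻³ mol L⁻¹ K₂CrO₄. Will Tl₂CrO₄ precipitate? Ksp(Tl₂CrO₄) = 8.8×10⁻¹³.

After mixing, V = 293 mL + 88 mL = 381 mL.
[Tl⁺] = (6.7×10⁻⁴)(293)/381 = 5.2×10⁻⁴ mol L⁻¹
[CrO₄²⁻] = (2.5×10⁻³)(88)/381 = 5.8×10⁻⁴ mol L⁻¹
Q = [Tl⁺]^2[CrO₄²⁻] = 1.5×10⁻¹⁰
Because Q > Ksp (1.5×10⁻¹⁰ vs 8.8×10⁻¹³), a precipitate of Tl₂CrO₄ forms.

Yes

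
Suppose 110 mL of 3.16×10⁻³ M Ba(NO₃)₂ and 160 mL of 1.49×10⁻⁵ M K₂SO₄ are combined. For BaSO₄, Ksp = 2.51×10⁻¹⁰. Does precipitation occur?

Yes

After mixing, V = 110 mL + 160 mL = 270 mL.
[Ba²⁺] = (3.16×10⁻³)(110)/270 = 1.29×10⁻³ M
[SO₄²⁻] = (1.49×10⁻⁵)(160)/270 = 8.83×10⁻⁶ M
Q = [Ba²⁺][SO₄²⁻] = 1.14×10⁻⁸
Since Q (1.14×10⁻⁸) exceeds Ksp (2.51×10⁻¹⁰), BaSO₄ will precipitate.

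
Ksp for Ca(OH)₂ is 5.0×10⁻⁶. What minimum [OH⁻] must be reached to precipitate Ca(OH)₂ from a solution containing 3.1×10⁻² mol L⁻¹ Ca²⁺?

A salt starts to precipitate once the ion product Q reaches its Ksp.
Ca(OH)₂(s) ⇌ Ca²⁺(aq) + 2 OH⁻(aq)
Ksp = [Ca²⁺][OH⁻]^2 = [OH⁻]^2(3.1×10⁻²)
[OH⁻]^2 = 5.0×10⁻⁶ / (3.1×10⁻²) = 1.6×10⁻⁴
[OH⁻] = 1.3×10⁻² mol L⁻¹

1.3×10⁻² M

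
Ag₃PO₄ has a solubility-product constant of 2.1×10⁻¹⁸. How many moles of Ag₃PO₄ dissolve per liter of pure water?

1.7×10⁻⁵ M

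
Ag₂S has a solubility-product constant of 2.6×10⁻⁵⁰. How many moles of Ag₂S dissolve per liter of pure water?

1.9×10⁻¹⁷ M

Ag₂S(s) ⇌ 2 Ag⁺(aq) + S²⁻(aq)
For each mole of Ag₂S that dissolves per liter, [Ag⁺] = 2s and [S²⁻] = s; let s denote this solubility.
Ksp = [Ag⁺]^2[S²⁻] = (2s)^2 · s = 4s^3
4s^3 = 2.6×10⁻⁵⁰  ⇒  s^3 = 6.5×10⁻⁵¹
s = 1.9×10⁻¹⁷ mol L⁻¹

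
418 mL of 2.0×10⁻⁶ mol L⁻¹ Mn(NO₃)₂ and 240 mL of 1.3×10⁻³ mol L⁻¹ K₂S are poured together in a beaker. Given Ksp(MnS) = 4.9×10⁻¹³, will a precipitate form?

Total volume after mixing = 418 + 240 = 658 mL.
[Mn²⁺] = (2.0×10⁻⁶)(418)/658 = 1.3×10⁻⁶ mol L⁻¹
[S²⁻] = (1.3×10⁻³)(240)/658 = 4.7×10⁻⁴ mol L⁻¹
Q = [Mn²⁺][S²⁻] = 6.0×10⁻¹⁰
Since Q (6.0×10⁻¹⁰) exceeds Ksp (4.9×10⁻¹³), MnS will precipitate.

Yes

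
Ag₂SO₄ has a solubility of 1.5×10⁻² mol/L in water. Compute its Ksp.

Ksp = 1.4×10⁻⁵

Ag₂SO₄(s) ⇌ 2 Ag⁺(aq) + SO₄²⁻(aq)
Call the molar solubility s, so that [Ag⁺] = 2s and [SO₄²⁻] = s.
Ksp = [Ag⁺]^2[SO₄²⁻] = (2s)^2 · s = 4s^3
Ksp = 4 × (1.5×10⁻²)^3 = 1.4×10⁻⁵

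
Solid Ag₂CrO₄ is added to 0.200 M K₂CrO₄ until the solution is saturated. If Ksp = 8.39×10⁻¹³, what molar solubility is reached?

Ag₂CrO₄(s) ⇌ 2 Ag⁺(aq) + CrO₄²⁻(aq)
Let s be the solubility of Ag₂CrO₄ here. The common ion gives [CrO₄²⁻] ≈ 0.200 M, and [Ag⁺] = 2s.
Ksp = [Ag⁺]^2[CrO₄²⁻] = (2s)^2(0.200)
(2s)^2 = 8.39×10⁻¹³ / (0.200) = 4.20×10⁻¹²
s = 1.02×10⁻⁶ M

1.02×10⁻⁶ M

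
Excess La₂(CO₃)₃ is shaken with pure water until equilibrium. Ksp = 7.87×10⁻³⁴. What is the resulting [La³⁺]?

La₂(CO₃)₃(s) ⇌ 2 La³⁺(aq) + 3 CO₃²⁻(aq)
If s mol/L of La₂(CO₃)₃ dissolves, [La³⁺] = 2s and [CO₃²⁻] = 3s.
Ksp = [La³⁺]^2[CO₃²⁻]^3 = (2s)^2 · (3s)^3 = 108s^5 = 7.87×10⁻³⁴
s = 9.39×10⁻⁸ mol L⁻¹
[La³⁺] = 2s = 1.88×10⁻⁷ mol L⁻¹

1.88×10⁻⁷ M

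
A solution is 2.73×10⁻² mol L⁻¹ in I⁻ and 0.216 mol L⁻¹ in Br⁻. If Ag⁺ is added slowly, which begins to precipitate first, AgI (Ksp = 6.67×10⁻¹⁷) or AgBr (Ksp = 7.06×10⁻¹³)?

Precipitation begins when Q = Ksp.
For AgI: [Ag⁺] = (Ksp/[I⁻]) = 2.44×10⁻¹⁵ mol L⁻¹
For AgBr: [Ag⁺] = (Ksp/[Br⁻]) = 3.27×10⁻¹² mol L⁻¹
The smaller threshold [Ag⁺] is reached first, so AgI precipitates first.

AgI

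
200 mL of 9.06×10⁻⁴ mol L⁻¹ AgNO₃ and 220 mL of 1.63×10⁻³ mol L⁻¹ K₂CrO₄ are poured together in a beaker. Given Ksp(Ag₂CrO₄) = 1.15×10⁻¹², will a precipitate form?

Total volume after mixing = 200 + 220 = 420 mL.
[Ag⁺] = (9.06×10⁻⁴)(200)/420 = 4.31×10⁻⁴ mol L⁻¹
[CrO₄²⁻] = (1.63×10⁻³)(220)/420 = 8.54×10⁻⁴ mol L⁻¹
Q = [Ag⁺]^2[CrO₄²⁻] = 1.59×10⁻¹⁰
Since Q (1.59×10⁻¹⁰) exceeds Ksp (1.15×10⁻¹²), Ag₂CrO₄ will precipitate.

Yes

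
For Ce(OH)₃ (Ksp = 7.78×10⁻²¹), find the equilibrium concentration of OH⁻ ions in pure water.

1.24×10⁻⁵ M

Ce(OH)₃(s) ⇌ Ce³⁺(aq) + 3 OH⁻(aq)
Let s be the molar solubility. Then [Ce³⁺] = s and [OH⁻] = 3s.
Ksp = [Ce³⁺][OH⁻]^3 = s · (3s)^3 = 27s^4 = 7.78×10⁻²¹
s = 4.12×10⁻⁶ mol L⁻¹
[OH⁻] = 3s = 1.24×10⁻⁵ mol L⁻¹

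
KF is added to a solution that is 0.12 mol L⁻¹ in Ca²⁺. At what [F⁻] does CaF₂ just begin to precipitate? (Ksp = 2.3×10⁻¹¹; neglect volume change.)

1.4×10⁻⁵ M

Each salt precipitates once Q = Ksp for that salt.
CaF₂(s) ⇌ Ca²⁺(aq) + 2 F⁻(aq)
Ksp = [Ca²⁺][F⁻]^2 = [F⁻]^2(0.12)
[F⁻]^2 = 2.3×10⁻¹¹ / (0.12) = 1.9×10⁻¹⁰
[F⁻] = 1.4×10⁻⁵ mol L⁻¹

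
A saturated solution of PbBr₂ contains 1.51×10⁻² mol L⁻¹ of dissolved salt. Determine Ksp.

Ksp = 1.38×10⁻⁵

PbBr₂(s) ⇌ Pb²⁺(aq) + 2 Br⁻(aq)
If s mol/L of PbBr₂ dissolves, [Pb²⁺] = s and [Br⁻] = 2s.
Ksp = [Pb²⁺][Br⁻]^2 = s · (2s)^2 = 4s^3
Ksp = 4 × (1.51×10⁻²)^3 = 1.38×10⁻⁵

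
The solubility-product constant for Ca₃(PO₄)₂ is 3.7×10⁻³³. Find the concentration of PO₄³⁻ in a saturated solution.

2.6×10⁻⁷ M

Ca₃(PO₄)₂(s) ⇌ 3 Ca²⁺(aq) + 2 PO₄³⁻(aq)
Let s be the molar solubility. Then [Ca²⁺] = 3s and [PO₄³⁻] = 2s.
Ksp = [Ca²⁺]^3[PO₄³⁻]^2 = (3s)^3 · (2s)^2 = 108s^5 = 3.7×10⁻³³
s = 1.3×10⁻⁷ M
[PO₄³⁻] = 2s = 2.6×10⁻⁷ M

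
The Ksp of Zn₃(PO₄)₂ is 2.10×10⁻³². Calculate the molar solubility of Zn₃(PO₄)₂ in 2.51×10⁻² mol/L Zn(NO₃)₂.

Zn₃(PO₄)₂(s) ⇌ 3 Zn²⁺(aq) + 2 PO₄³⁻(aq)
Zn²⁺ is already present at 2.51×10⁻² mol/L. If s mol/L of Zn₃(PO₄)₂ dissolves, [PO₄³⁻] = 2s while [Zn²⁺] ≈ 2.51×10⁻² mol/L.
Ksp = [Zn²⁺]^3[PO₄³⁻]^2 = (2.51×10⁻²)^3(2s)^2
(2s)^2 = 2.10×10⁻³² / (2.51×10⁻²)^3 = 1.33×10⁻²⁷
s = 1.82×10⁻¹⁴ mol/L

1.82×10⁻¹⁴ M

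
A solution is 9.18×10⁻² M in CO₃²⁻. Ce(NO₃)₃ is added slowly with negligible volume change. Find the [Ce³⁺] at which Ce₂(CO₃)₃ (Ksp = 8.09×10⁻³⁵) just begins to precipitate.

3.23×10⁻¹⁶ M

Each salt precipitates once Q = Ksp for that salt.
Ce₂(CO₃)₃(s) ⇌ 2 Ce³⁺(aq) + 3 CO₃²⁻(aq)
Ksp = [Ce³⁺]^2[CO₃²⁻]^3 = [Ce³⁺]^2(9.18×10⁻²)^3
[Ce³⁺]^2 = 8.09×10⁻³⁵ / (9.18×10⁻²)^3 = 1.05×10⁻³¹
[Ce³⁺] = 3.23×10⁻¹⁶ M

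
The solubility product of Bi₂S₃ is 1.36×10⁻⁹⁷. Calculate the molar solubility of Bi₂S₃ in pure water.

1.66×10⁻²⁰ M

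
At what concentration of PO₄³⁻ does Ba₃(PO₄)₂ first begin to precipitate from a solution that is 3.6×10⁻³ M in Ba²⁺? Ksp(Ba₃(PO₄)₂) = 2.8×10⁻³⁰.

7.7×10⁻¹² M

The threshold for precipitation is Q = Ksp.
Ba₃(PO₄)₂(s) ⇌ 3 Ba²⁺(aq) + 2 PO₄³⁻(aq)
Ksp = [Ba²⁺]^3[PO₄³⁻]^2 = [PO₄³⁻]^2(3.6×10⁻³)^3
[PO₄³⁻]^2 = 2.8×10⁻³⁰ / (3.6×10⁻³)^3 = 6.0×10⁻²³
[PO₄³⁻] = 7.7×10⁻¹² M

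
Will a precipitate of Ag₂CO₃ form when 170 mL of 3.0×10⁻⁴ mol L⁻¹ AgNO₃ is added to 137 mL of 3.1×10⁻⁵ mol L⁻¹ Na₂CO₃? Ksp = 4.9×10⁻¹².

After mixing, V = 170 mL + 137 mL = 307 mL.
[Ag⁺] = (3.0×10⁻⁴)(170)/307 = 1.7×10⁻⁴ mol L⁻¹
[CO₃²⁻] = (3.1×10⁻⁵)(137)/307 = 1.4×10⁻⁵ mol L⁻¹
Q = [Ag⁺]^2[CO₃²⁻] = 3.8×10⁻¹³
Q = 3.8×10⁻¹³ < Ksp = 4.9×10⁻¹², so the solution is unsaturated and no precipitate forms.

No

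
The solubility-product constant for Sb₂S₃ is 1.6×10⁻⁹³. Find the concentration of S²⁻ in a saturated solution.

3.2×10⁻¹⁹ M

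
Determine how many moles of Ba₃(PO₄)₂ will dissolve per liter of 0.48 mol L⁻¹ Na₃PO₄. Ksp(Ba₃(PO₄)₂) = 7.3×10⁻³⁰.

Ba₃(PO₄)₂(s) ⇌ 3 Ba²⁺(aq) + 2 PO₄³⁻(aq)
The solution already contains PO₄³⁻ at 0.48 mol L⁻¹. Let s be the molar solubility of Ba₃(PO₄)₂.
[PO₄³⁻] ≈ 0.48 mol L⁻¹ (common ion dominates); [Ba²⁺] = 3s.
Ksp = [Ba²⁺]^3[PO₄³⁻]^2 = (3s)^3(0.48)^2
(3s)^3 = 7.3×10⁻³⁰ / (0.48)^2 = 3.2×10⁻²⁹
s = 1.1×10⁻¹⁰ mol L⁻¹

1.1×10⁻¹⁰ M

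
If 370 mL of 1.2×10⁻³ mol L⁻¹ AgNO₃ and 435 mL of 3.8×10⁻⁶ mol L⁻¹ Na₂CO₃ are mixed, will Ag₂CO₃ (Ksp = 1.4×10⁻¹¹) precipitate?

No

The combined volume is 805 mL.
[Ag⁺] = (1.2×10⁻³)(370)/805 = 5.5×10⁻⁴ mol L⁻¹
[CO₃²⁻] = (3.8×10⁻⁶)(435)/805 = 2.1×10⁻⁶ mol L⁻¹
Q = [Ag⁺]^2[CO₃²⁻] = 6.2×10⁻¹³
Q = 6.2×10⁻¹³ < Ksp = 1.4×10⁻¹¹, so the solution is unsaturated and no precipitate forms.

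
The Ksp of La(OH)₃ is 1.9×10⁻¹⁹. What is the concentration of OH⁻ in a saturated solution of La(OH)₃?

La(OH)₃(s) ⇌ La³⁺(aq) + 3 OH⁻(aq)
If s mol/L of La(OH)₃ dissolves, [La³⁺] = s and [OH⁻] = 3s.
Ksp = [La³⁺][OH⁻]^3 = s · (3s)^3 = 27s^4 = 1.9×10⁻¹⁹
s = 9.2×10⁻⁶ M
[OH⁻] = 3s = 2.7×10⁻⁵ M

2.7×10⁻⁵ M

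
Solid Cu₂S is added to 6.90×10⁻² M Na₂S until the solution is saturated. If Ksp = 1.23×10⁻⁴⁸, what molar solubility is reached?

2.11×10⁻²⁴ M

Cu₂S(s) ⇌ 2 Cu⁺(aq) + S²⁻(aq)
Let s be the solubility of Cu₂S here. The common ion gives [S²⁻] ≈ 6.90×10⁻² M, and [Cu⁺] = 2s.
Ksp = [Cu⁺]^2[S²⁻] = (2s)^2(6.90×10⁻²)
(2s)^2 = 1.23×10⁻⁴⁸ / (6.90×10⁻²) = 1.78×10⁻⁴⁷
s = 2.11×10⁻²⁴ M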